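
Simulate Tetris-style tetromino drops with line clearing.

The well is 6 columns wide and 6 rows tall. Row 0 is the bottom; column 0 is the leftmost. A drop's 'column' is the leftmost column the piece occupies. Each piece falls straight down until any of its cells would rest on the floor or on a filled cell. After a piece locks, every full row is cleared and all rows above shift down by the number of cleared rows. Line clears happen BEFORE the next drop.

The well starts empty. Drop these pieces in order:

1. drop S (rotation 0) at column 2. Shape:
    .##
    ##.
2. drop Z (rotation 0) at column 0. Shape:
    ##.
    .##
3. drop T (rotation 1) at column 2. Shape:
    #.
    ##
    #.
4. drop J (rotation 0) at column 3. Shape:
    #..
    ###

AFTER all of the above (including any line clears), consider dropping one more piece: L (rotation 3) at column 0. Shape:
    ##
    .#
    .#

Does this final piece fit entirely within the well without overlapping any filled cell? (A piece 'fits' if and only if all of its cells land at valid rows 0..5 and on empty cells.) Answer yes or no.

Answer: yes

Derivation:
Drop 1: S rot0 at col 2 lands with bottom-row=0; cleared 0 line(s) (total 0); column heights now [0 0 1 2 2 0], max=2
Drop 2: Z rot0 at col 0 lands with bottom-row=1; cleared 0 line(s) (total 0); column heights now [3 3 2 2 2 0], max=3
Drop 3: T rot1 at col 2 lands with bottom-row=2; cleared 0 line(s) (total 0); column heights now [3 3 5 4 2 0], max=5
Drop 4: J rot0 at col 3 lands with bottom-row=4; cleared 0 line(s) (total 0); column heights now [3 3 5 6 5 5], max=6
Test piece L rot3 at col 0 (width 2): heights before test = [3 3 5 6 5 5]; fits = True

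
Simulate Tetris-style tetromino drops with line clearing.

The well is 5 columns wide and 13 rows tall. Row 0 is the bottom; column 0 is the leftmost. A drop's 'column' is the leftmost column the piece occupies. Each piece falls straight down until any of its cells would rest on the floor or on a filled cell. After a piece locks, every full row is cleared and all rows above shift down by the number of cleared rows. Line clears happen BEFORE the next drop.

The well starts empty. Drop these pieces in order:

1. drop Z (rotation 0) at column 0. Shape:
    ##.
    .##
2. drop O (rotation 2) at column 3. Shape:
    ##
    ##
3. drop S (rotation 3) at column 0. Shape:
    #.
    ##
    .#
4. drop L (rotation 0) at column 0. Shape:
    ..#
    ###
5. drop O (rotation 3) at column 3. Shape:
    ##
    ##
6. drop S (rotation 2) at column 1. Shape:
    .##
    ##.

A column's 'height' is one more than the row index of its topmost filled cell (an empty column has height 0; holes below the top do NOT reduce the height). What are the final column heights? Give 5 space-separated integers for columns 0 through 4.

Answer: 6 8 9 9 4

Derivation:
Drop 1: Z rot0 at col 0 lands with bottom-row=0; cleared 0 line(s) (total 0); column heights now [2 2 1 0 0], max=2
Drop 2: O rot2 at col 3 lands with bottom-row=0; cleared 0 line(s) (total 0); column heights now [2 2 1 2 2], max=2
Drop 3: S rot3 at col 0 lands with bottom-row=2; cleared 0 line(s) (total 0); column heights now [5 4 1 2 2], max=5
Drop 4: L rot0 at col 0 lands with bottom-row=5; cleared 0 line(s) (total 0); column heights now [6 6 7 2 2], max=7
Drop 5: O rot3 at col 3 lands with bottom-row=2; cleared 0 line(s) (total 0); column heights now [6 6 7 4 4], max=7
Drop 6: S rot2 at col 1 lands with bottom-row=7; cleared 0 line(s) (total 0); column heights now [6 8 9 9 4], max=9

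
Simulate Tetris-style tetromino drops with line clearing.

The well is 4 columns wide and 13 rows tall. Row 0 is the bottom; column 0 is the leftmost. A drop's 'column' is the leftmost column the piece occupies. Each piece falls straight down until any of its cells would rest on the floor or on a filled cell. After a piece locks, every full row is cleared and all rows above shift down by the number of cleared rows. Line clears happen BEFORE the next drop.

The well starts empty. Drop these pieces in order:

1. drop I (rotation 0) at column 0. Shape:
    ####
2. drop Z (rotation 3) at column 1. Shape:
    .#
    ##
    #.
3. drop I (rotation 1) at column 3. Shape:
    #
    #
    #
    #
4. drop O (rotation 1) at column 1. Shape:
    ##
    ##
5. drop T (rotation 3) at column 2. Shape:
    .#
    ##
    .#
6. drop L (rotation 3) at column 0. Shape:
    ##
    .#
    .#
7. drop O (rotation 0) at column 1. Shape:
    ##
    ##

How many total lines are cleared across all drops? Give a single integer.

Drop 1: I rot0 at col 0 lands with bottom-row=0; cleared 1 line(s) (total 1); column heights now [0 0 0 0], max=0
Drop 2: Z rot3 at col 1 lands with bottom-row=0; cleared 0 line(s) (total 1); column heights now [0 2 3 0], max=3
Drop 3: I rot1 at col 3 lands with bottom-row=0; cleared 0 line(s) (total 1); column heights now [0 2 3 4], max=4
Drop 4: O rot1 at col 1 lands with bottom-row=3; cleared 0 line(s) (total 1); column heights now [0 5 5 4], max=5
Drop 5: T rot3 at col 2 lands with bottom-row=4; cleared 0 line(s) (total 1); column heights now [0 5 6 7], max=7
Drop 6: L rot3 at col 0 lands with bottom-row=5; cleared 0 line(s) (total 1); column heights now [8 8 6 7], max=8
Drop 7: O rot0 at col 1 lands with bottom-row=8; cleared 0 line(s) (total 1); column heights now [8 10 10 7], max=10

Answer: 1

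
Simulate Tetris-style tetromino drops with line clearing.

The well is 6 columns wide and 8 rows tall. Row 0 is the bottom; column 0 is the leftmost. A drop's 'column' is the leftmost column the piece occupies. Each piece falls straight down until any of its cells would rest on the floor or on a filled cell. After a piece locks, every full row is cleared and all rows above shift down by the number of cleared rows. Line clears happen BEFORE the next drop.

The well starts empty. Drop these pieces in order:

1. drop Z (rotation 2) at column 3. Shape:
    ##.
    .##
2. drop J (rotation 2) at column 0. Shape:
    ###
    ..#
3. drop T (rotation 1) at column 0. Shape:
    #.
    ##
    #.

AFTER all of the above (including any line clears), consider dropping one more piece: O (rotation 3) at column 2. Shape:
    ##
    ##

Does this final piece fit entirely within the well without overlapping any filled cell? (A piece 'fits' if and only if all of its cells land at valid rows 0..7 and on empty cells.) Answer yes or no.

Drop 1: Z rot2 at col 3 lands with bottom-row=0; cleared 0 line(s) (total 0); column heights now [0 0 0 2 2 1], max=2
Drop 2: J rot2 at col 0 lands with bottom-row=0; cleared 0 line(s) (total 0); column heights now [2 2 2 2 2 1], max=2
Drop 3: T rot1 at col 0 lands with bottom-row=2; cleared 0 line(s) (total 0); column heights now [5 4 2 2 2 1], max=5
Test piece O rot3 at col 2 (width 2): heights before test = [5 4 2 2 2 1]; fits = True

Answer: yes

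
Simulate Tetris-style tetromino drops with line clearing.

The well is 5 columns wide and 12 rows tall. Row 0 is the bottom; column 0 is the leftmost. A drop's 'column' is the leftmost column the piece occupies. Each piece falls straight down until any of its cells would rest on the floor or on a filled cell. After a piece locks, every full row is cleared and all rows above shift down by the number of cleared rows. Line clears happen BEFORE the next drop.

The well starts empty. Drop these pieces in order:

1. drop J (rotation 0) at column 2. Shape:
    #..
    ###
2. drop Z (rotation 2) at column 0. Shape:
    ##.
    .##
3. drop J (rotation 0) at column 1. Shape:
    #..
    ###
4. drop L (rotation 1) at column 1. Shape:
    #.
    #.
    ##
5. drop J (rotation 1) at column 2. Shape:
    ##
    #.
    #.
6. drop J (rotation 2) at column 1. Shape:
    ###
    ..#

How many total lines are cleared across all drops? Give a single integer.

Drop 1: J rot0 at col 2 lands with bottom-row=0; cleared 0 line(s) (total 0); column heights now [0 0 2 1 1], max=2
Drop 2: Z rot2 at col 0 lands with bottom-row=2; cleared 0 line(s) (total 0); column heights now [4 4 3 1 1], max=4
Drop 3: J rot0 at col 1 lands with bottom-row=4; cleared 0 line(s) (total 0); column heights now [4 6 5 5 1], max=6
Drop 4: L rot1 at col 1 lands with bottom-row=6; cleared 0 line(s) (total 0); column heights now [4 9 7 5 1], max=9
Drop 5: J rot1 at col 2 lands with bottom-row=7; cleared 0 line(s) (total 0); column heights now [4 9 10 10 1], max=10
Drop 6: J rot2 at col 1 lands with bottom-row=10; cleared 0 line(s) (total 0); column heights now [4 12 12 12 1], max=12

Answer: 0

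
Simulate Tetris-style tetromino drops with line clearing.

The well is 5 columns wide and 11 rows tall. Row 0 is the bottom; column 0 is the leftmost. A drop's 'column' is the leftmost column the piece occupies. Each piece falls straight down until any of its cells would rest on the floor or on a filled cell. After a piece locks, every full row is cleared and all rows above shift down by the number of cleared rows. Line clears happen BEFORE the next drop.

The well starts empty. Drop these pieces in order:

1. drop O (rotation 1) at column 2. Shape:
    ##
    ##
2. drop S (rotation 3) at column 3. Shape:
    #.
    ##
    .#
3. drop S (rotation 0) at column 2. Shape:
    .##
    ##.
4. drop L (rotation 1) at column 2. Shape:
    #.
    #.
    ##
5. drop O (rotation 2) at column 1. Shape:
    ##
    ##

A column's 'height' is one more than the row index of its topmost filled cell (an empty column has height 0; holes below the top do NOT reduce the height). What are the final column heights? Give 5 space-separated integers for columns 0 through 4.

Answer: 0 11 11 7 6

Derivation:
Drop 1: O rot1 at col 2 lands with bottom-row=0; cleared 0 line(s) (total 0); column heights now [0 0 2 2 0], max=2
Drop 2: S rot3 at col 3 lands with bottom-row=1; cleared 0 line(s) (total 0); column heights now [0 0 2 4 3], max=4
Drop 3: S rot0 at col 2 lands with bottom-row=4; cleared 0 line(s) (total 0); column heights now [0 0 5 6 6], max=6
Drop 4: L rot1 at col 2 lands with bottom-row=6; cleared 0 line(s) (total 0); column heights now [0 0 9 7 6], max=9
Drop 5: O rot2 at col 1 lands with bottom-row=9; cleared 0 line(s) (total 0); column heights now [0 11 11 7 6], max=11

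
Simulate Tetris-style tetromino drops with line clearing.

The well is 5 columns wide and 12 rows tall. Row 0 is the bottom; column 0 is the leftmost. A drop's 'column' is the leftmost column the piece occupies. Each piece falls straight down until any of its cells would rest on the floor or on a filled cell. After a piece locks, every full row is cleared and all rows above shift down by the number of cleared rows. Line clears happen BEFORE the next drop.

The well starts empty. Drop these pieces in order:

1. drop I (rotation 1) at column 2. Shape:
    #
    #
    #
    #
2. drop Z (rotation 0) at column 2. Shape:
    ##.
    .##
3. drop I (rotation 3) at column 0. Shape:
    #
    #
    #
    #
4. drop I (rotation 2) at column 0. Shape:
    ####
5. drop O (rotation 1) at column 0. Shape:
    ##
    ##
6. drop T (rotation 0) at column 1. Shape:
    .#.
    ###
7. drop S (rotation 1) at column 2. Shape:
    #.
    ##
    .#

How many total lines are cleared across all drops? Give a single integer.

Answer: 0

Derivation:
Drop 1: I rot1 at col 2 lands with bottom-row=0; cleared 0 line(s) (total 0); column heights now [0 0 4 0 0], max=4
Drop 2: Z rot0 at col 2 lands with bottom-row=3; cleared 0 line(s) (total 0); column heights now [0 0 5 5 4], max=5
Drop 3: I rot3 at col 0 lands with bottom-row=0; cleared 0 line(s) (total 0); column heights now [4 0 5 5 4], max=5
Drop 4: I rot2 at col 0 lands with bottom-row=5; cleared 0 line(s) (total 0); column heights now [6 6 6 6 4], max=6
Drop 5: O rot1 at col 0 lands with bottom-row=6; cleared 0 line(s) (total 0); column heights now [8 8 6 6 4], max=8
Drop 6: T rot0 at col 1 lands with bottom-row=8; cleared 0 line(s) (total 0); column heights now [8 9 10 9 4], max=10
Drop 7: S rot1 at col 2 lands with bottom-row=9; cleared 0 line(s) (total 0); column heights now [8 9 12 11 4], max=12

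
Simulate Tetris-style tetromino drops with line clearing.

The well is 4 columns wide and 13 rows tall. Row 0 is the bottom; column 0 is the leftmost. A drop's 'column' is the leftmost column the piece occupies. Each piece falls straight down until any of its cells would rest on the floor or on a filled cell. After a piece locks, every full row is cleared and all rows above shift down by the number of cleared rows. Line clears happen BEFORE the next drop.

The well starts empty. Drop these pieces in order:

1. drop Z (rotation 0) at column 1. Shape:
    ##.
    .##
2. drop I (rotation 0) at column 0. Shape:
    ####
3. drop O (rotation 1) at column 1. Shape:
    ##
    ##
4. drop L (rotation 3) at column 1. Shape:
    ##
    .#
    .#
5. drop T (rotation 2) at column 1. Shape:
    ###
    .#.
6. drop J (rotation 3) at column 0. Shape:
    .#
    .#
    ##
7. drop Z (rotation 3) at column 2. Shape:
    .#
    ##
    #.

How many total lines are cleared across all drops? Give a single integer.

Answer: 1

Derivation:
Drop 1: Z rot0 at col 1 lands with bottom-row=0; cleared 0 line(s) (total 0); column heights now [0 2 2 1], max=2
Drop 2: I rot0 at col 0 lands with bottom-row=2; cleared 1 line(s) (total 1); column heights now [0 2 2 1], max=2
Drop 3: O rot1 at col 1 lands with bottom-row=2; cleared 0 line(s) (total 1); column heights now [0 4 4 1], max=4
Drop 4: L rot3 at col 1 lands with bottom-row=4; cleared 0 line(s) (total 1); column heights now [0 7 7 1], max=7
Drop 5: T rot2 at col 1 lands with bottom-row=7; cleared 0 line(s) (total 1); column heights now [0 9 9 9], max=9
Drop 6: J rot3 at col 0 lands with bottom-row=9; cleared 0 line(s) (total 1); column heights now [10 12 9 9], max=12
Drop 7: Z rot3 at col 2 lands with bottom-row=9; cleared 0 line(s) (total 1); column heights now [10 12 11 12], max=12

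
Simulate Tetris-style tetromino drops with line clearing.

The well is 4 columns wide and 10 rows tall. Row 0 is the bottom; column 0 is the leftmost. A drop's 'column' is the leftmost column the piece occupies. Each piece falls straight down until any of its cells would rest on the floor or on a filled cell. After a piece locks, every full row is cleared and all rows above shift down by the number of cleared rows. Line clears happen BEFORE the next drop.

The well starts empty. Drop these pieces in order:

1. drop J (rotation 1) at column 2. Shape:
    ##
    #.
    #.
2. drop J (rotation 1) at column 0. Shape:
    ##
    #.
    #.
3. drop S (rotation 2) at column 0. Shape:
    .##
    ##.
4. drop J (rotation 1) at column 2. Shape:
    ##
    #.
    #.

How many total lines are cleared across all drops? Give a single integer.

Answer: 1

Derivation:
Drop 1: J rot1 at col 2 lands with bottom-row=0; cleared 0 line(s) (total 0); column heights now [0 0 3 3], max=3
Drop 2: J rot1 at col 0 lands with bottom-row=0; cleared 1 line(s) (total 1); column heights now [2 0 2 0], max=2
Drop 3: S rot2 at col 0 lands with bottom-row=2; cleared 0 line(s) (total 1); column heights now [3 4 4 0], max=4
Drop 4: J rot1 at col 2 lands with bottom-row=4; cleared 0 line(s) (total 1); column heights now [3 4 7 7], max=7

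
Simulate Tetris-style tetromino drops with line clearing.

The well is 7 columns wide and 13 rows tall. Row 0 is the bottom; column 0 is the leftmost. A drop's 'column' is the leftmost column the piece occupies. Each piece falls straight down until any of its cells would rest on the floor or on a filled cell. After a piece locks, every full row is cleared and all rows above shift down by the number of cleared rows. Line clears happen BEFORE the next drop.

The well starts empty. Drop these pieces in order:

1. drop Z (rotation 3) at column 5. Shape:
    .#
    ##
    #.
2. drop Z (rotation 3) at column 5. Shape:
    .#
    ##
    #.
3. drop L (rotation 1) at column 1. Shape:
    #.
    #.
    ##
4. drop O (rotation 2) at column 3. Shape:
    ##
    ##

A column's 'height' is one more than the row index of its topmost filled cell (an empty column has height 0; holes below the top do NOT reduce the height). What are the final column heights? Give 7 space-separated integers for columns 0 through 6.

Answer: 0 3 1 2 2 4 5

Derivation:
Drop 1: Z rot3 at col 5 lands with bottom-row=0; cleared 0 line(s) (total 0); column heights now [0 0 0 0 0 2 3], max=3
Drop 2: Z rot3 at col 5 lands with bottom-row=2; cleared 0 line(s) (total 0); column heights now [0 0 0 0 0 4 5], max=5
Drop 3: L rot1 at col 1 lands with bottom-row=0; cleared 0 line(s) (total 0); column heights now [0 3 1 0 0 4 5], max=5
Drop 4: O rot2 at col 3 lands with bottom-row=0; cleared 0 line(s) (total 0); column heights now [0 3 1 2 2 4 5], max=5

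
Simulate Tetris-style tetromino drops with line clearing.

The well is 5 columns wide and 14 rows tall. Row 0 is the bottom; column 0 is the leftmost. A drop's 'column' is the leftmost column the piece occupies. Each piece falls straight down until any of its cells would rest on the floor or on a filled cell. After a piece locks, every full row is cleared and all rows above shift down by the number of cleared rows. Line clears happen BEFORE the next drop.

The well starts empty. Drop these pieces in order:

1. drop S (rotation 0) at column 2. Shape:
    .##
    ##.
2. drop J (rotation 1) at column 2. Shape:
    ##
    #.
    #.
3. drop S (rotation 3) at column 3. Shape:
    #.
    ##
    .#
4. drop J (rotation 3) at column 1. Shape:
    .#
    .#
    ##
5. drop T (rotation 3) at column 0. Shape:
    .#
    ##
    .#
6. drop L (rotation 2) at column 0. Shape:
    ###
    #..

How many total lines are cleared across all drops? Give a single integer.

Answer: 0

Derivation:
Drop 1: S rot0 at col 2 lands with bottom-row=0; cleared 0 line(s) (total 0); column heights now [0 0 1 2 2], max=2
Drop 2: J rot1 at col 2 lands with bottom-row=1; cleared 0 line(s) (total 0); column heights now [0 0 4 4 2], max=4
Drop 3: S rot3 at col 3 lands with bottom-row=3; cleared 0 line(s) (total 0); column heights now [0 0 4 6 5], max=6
Drop 4: J rot3 at col 1 lands with bottom-row=4; cleared 0 line(s) (total 0); column heights now [0 5 7 6 5], max=7
Drop 5: T rot3 at col 0 lands with bottom-row=5; cleared 0 line(s) (total 0); column heights now [7 8 7 6 5], max=8
Drop 6: L rot2 at col 0 lands with bottom-row=7; cleared 0 line(s) (total 0); column heights now [9 9 9 6 5], max=9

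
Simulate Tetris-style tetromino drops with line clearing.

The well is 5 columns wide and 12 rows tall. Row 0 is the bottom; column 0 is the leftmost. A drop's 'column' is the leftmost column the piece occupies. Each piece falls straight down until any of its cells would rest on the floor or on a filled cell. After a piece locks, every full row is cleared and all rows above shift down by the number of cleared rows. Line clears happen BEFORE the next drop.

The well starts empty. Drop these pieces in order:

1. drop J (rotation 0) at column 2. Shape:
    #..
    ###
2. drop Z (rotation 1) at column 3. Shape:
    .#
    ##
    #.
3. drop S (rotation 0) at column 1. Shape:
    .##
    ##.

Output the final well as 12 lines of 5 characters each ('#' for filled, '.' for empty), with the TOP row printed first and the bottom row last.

Answer: .....
.....
.....
.....
.....
.....
.....
.....
..###
.####
..##.
..###

Derivation:
Drop 1: J rot0 at col 2 lands with bottom-row=0; cleared 0 line(s) (total 0); column heights now [0 0 2 1 1], max=2
Drop 2: Z rot1 at col 3 lands with bottom-row=1; cleared 0 line(s) (total 0); column heights now [0 0 2 3 4], max=4
Drop 3: S rot0 at col 1 lands with bottom-row=2; cleared 0 line(s) (total 0); column heights now [0 3 4 4 4], max=4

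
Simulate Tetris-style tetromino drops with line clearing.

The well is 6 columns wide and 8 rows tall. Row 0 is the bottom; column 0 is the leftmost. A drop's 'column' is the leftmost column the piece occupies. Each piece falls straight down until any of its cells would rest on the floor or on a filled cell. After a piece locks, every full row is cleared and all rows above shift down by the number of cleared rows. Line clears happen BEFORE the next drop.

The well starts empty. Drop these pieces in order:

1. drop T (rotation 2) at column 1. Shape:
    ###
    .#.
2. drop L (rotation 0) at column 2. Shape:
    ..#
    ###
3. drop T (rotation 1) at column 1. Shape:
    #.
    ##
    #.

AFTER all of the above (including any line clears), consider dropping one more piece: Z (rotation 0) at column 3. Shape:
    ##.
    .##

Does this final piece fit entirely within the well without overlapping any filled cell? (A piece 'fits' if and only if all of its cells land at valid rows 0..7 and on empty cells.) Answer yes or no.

Answer: yes

Derivation:
Drop 1: T rot2 at col 1 lands with bottom-row=0; cleared 0 line(s) (total 0); column heights now [0 2 2 2 0 0], max=2
Drop 2: L rot0 at col 2 lands with bottom-row=2; cleared 0 line(s) (total 0); column heights now [0 2 3 3 4 0], max=4
Drop 3: T rot1 at col 1 lands with bottom-row=2; cleared 0 line(s) (total 0); column heights now [0 5 4 3 4 0], max=5
Test piece Z rot0 at col 3 (width 3): heights before test = [0 5 4 3 4 0]; fits = True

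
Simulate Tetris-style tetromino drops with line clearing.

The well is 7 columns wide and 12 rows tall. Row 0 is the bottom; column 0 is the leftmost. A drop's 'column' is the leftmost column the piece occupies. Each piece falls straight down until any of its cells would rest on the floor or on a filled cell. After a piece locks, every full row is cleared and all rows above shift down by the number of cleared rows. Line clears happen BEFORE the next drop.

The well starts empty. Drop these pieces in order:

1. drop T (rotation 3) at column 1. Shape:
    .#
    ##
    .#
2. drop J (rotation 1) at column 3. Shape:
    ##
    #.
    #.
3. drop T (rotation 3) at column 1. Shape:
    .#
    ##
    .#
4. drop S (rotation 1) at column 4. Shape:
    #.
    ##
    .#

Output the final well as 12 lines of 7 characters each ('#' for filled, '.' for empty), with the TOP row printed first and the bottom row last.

Drop 1: T rot3 at col 1 lands with bottom-row=0; cleared 0 line(s) (total 0); column heights now [0 2 3 0 0 0 0], max=3
Drop 2: J rot1 at col 3 lands with bottom-row=0; cleared 0 line(s) (total 0); column heights now [0 2 3 3 3 0 0], max=3
Drop 3: T rot3 at col 1 lands with bottom-row=3; cleared 0 line(s) (total 0); column heights now [0 5 6 3 3 0 0], max=6
Drop 4: S rot1 at col 4 lands with bottom-row=2; cleared 0 line(s) (total 0); column heights now [0 5 6 3 5 4 0], max=6

Answer: .......
.......
.......
.......
.......
.......
..#....
.##.#..
..#.##.
..####.
.###...
..##...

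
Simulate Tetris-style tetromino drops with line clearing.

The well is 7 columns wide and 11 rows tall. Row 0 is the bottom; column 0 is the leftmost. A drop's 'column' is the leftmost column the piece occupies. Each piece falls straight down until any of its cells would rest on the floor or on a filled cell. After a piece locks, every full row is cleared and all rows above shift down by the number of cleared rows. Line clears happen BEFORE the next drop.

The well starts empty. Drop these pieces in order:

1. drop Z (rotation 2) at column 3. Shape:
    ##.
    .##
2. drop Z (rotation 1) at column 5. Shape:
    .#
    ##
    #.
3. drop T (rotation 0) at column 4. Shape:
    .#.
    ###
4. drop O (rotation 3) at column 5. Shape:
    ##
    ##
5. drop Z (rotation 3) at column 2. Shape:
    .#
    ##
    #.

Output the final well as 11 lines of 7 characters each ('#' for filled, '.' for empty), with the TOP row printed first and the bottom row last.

Answer: .......
.......
.......
.....##
.....##
.....#.
....###
...#..#
..##.##
..####.
....##.

Derivation:
Drop 1: Z rot2 at col 3 lands with bottom-row=0; cleared 0 line(s) (total 0); column heights now [0 0 0 2 2 1 0], max=2
Drop 2: Z rot1 at col 5 lands with bottom-row=1; cleared 0 line(s) (total 0); column heights now [0 0 0 2 2 3 4], max=4
Drop 3: T rot0 at col 4 lands with bottom-row=4; cleared 0 line(s) (total 0); column heights now [0 0 0 2 5 6 5], max=6
Drop 4: O rot3 at col 5 lands with bottom-row=6; cleared 0 line(s) (total 0); column heights now [0 0 0 2 5 8 8], max=8
Drop 5: Z rot3 at col 2 lands with bottom-row=1; cleared 0 line(s) (total 0); column heights now [0 0 3 4 5 8 8], max=8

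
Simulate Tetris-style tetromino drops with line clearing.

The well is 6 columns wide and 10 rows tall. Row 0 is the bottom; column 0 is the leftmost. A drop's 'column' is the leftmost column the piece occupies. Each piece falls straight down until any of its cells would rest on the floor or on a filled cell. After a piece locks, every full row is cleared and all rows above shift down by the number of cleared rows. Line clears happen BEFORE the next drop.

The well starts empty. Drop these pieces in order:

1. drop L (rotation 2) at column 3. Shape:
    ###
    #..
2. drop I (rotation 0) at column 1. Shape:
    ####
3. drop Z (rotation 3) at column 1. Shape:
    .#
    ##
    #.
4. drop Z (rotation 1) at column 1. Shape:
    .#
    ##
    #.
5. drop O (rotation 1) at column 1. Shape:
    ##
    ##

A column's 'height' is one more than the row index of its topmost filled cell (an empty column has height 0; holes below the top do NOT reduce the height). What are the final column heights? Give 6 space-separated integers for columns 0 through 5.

Drop 1: L rot2 at col 3 lands with bottom-row=0; cleared 0 line(s) (total 0); column heights now [0 0 0 2 2 2], max=2
Drop 2: I rot0 at col 1 lands with bottom-row=2; cleared 0 line(s) (total 0); column heights now [0 3 3 3 3 2], max=3
Drop 3: Z rot3 at col 1 lands with bottom-row=3; cleared 0 line(s) (total 0); column heights now [0 5 6 3 3 2], max=6
Drop 4: Z rot1 at col 1 lands with bottom-row=5; cleared 0 line(s) (total 0); column heights now [0 7 8 3 3 2], max=8
Drop 5: O rot1 at col 1 lands with bottom-row=8; cleared 0 line(s) (total 0); column heights now [0 10 10 3 3 2], max=10

Answer: 0 10 10 3 3 2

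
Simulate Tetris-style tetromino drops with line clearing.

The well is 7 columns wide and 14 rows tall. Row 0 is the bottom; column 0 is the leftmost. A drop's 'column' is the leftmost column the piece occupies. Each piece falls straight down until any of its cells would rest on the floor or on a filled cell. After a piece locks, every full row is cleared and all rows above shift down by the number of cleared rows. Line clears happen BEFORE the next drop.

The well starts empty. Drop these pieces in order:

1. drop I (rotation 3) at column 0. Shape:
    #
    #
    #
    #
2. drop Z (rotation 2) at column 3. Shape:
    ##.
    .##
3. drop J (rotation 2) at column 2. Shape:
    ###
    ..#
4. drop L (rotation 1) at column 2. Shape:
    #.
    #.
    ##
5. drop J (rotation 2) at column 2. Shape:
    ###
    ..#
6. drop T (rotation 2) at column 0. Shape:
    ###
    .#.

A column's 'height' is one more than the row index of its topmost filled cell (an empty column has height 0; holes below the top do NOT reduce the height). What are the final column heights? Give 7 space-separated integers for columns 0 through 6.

Answer: 9 9 9 8 8 1 0

Derivation:
Drop 1: I rot3 at col 0 lands with bottom-row=0; cleared 0 line(s) (total 0); column heights now [4 0 0 0 0 0 0], max=4
Drop 2: Z rot2 at col 3 lands with bottom-row=0; cleared 0 line(s) (total 0); column heights now [4 0 0 2 2 1 0], max=4
Drop 3: J rot2 at col 2 lands with bottom-row=2; cleared 0 line(s) (total 0); column heights now [4 0 4 4 4 1 0], max=4
Drop 4: L rot1 at col 2 lands with bottom-row=4; cleared 0 line(s) (total 0); column heights now [4 0 7 5 4 1 0], max=7
Drop 5: J rot2 at col 2 lands with bottom-row=6; cleared 0 line(s) (total 0); column heights now [4 0 8 8 8 1 0], max=8
Drop 6: T rot2 at col 0 lands with bottom-row=7; cleared 0 line(s) (total 0); column heights now [9 9 9 8 8 1 0], max=9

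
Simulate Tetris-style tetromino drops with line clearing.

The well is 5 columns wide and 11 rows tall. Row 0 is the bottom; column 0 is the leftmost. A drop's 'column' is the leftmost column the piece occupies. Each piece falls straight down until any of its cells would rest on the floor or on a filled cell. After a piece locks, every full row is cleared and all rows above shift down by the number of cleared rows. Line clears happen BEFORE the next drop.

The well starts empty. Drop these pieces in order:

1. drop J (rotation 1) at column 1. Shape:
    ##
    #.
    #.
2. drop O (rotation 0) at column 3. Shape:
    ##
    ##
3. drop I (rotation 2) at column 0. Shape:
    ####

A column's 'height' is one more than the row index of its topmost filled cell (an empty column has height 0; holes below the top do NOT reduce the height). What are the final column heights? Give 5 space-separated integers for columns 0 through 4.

Drop 1: J rot1 at col 1 lands with bottom-row=0; cleared 0 line(s) (total 0); column heights now [0 3 3 0 0], max=3
Drop 2: O rot0 at col 3 lands with bottom-row=0; cleared 0 line(s) (total 0); column heights now [0 3 3 2 2], max=3
Drop 3: I rot2 at col 0 lands with bottom-row=3; cleared 0 line(s) (total 0); column heights now [4 4 4 4 2], max=4

Answer: 4 4 4 4 2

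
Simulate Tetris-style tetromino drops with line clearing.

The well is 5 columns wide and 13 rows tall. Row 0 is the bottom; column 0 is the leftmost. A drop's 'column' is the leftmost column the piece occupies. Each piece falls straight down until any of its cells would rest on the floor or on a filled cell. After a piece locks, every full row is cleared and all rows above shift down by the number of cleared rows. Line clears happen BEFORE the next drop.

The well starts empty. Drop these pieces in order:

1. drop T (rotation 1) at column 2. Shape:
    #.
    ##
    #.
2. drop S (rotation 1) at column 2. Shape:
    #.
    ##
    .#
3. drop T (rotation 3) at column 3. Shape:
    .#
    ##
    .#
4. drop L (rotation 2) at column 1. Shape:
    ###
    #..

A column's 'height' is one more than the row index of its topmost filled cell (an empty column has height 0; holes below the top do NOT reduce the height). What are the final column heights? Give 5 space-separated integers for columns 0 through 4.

Answer: 0 6 6 6 6

Derivation:
Drop 1: T rot1 at col 2 lands with bottom-row=0; cleared 0 line(s) (total 0); column heights now [0 0 3 2 0], max=3
Drop 2: S rot1 at col 2 lands with bottom-row=2; cleared 0 line(s) (total 0); column heights now [0 0 5 4 0], max=5
Drop 3: T rot3 at col 3 lands with bottom-row=3; cleared 0 line(s) (total 0); column heights now [0 0 5 5 6], max=6
Drop 4: L rot2 at col 1 lands with bottom-row=4; cleared 0 line(s) (total 0); column heights now [0 6 6 6 6], max=6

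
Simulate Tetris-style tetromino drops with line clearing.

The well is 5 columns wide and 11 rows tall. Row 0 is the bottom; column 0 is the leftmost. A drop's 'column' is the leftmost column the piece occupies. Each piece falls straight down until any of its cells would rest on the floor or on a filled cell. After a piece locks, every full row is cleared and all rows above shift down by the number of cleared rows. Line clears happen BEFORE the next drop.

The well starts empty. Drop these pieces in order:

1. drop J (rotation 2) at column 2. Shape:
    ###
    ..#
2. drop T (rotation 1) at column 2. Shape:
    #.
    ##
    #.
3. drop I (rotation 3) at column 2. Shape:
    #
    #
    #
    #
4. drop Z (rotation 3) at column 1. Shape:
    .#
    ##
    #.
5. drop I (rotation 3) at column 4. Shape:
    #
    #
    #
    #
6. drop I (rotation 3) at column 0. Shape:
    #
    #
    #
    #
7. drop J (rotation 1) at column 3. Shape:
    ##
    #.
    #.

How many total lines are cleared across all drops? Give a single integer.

Drop 1: J rot2 at col 2 lands with bottom-row=0; cleared 0 line(s) (total 0); column heights now [0 0 2 2 2], max=2
Drop 2: T rot1 at col 2 lands with bottom-row=2; cleared 0 line(s) (total 0); column heights now [0 0 5 4 2], max=5
Drop 3: I rot3 at col 2 lands with bottom-row=5; cleared 0 line(s) (total 0); column heights now [0 0 9 4 2], max=9
Drop 4: Z rot3 at col 1 lands with bottom-row=8; cleared 0 line(s) (total 0); column heights now [0 10 11 4 2], max=11
Drop 5: I rot3 at col 4 lands with bottom-row=2; cleared 0 line(s) (total 0); column heights now [0 10 11 4 6], max=11
Drop 6: I rot3 at col 0 lands with bottom-row=0; cleared 0 line(s) (total 0); column heights now [4 10 11 4 6], max=11
Drop 7: J rot1 at col 3 lands with bottom-row=4; cleared 0 line(s) (total 0); column heights now [4 10 11 7 7], max=11

Answer: 0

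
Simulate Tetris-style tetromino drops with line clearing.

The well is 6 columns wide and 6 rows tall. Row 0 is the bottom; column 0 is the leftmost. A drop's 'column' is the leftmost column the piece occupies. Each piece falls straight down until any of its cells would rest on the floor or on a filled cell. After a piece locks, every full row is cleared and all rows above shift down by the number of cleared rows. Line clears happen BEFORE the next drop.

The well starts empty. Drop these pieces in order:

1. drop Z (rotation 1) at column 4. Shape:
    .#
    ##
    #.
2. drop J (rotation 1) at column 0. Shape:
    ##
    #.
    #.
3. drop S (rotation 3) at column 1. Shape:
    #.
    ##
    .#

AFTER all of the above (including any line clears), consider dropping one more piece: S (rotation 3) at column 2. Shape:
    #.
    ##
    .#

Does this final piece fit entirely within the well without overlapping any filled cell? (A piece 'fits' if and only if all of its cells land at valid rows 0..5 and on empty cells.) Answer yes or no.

Drop 1: Z rot1 at col 4 lands with bottom-row=0; cleared 0 line(s) (total 0); column heights now [0 0 0 0 2 3], max=3
Drop 2: J rot1 at col 0 lands with bottom-row=0; cleared 0 line(s) (total 0); column heights now [3 3 0 0 2 3], max=3
Drop 3: S rot3 at col 1 lands with bottom-row=2; cleared 0 line(s) (total 0); column heights now [3 5 4 0 2 3], max=5
Test piece S rot3 at col 2 (width 2): heights before test = [3 5 4 0 2 3]; fits = True

Answer: yes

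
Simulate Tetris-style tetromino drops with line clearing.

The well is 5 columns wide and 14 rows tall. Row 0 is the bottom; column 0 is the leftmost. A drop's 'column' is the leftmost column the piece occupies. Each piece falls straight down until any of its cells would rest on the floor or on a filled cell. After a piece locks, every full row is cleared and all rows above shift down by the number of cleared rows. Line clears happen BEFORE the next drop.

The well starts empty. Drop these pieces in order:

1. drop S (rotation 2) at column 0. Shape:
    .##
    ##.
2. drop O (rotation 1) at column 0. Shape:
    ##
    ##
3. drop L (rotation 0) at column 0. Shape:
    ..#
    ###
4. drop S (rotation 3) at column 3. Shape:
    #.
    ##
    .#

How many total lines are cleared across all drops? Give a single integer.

Drop 1: S rot2 at col 0 lands with bottom-row=0; cleared 0 line(s) (total 0); column heights now [1 2 2 0 0], max=2
Drop 2: O rot1 at col 0 lands with bottom-row=2; cleared 0 line(s) (total 0); column heights now [4 4 2 0 0], max=4
Drop 3: L rot0 at col 0 lands with bottom-row=4; cleared 0 line(s) (total 0); column heights now [5 5 6 0 0], max=6
Drop 4: S rot3 at col 3 lands with bottom-row=0; cleared 0 line(s) (total 0); column heights now [5 5 6 3 2], max=6

Answer: 0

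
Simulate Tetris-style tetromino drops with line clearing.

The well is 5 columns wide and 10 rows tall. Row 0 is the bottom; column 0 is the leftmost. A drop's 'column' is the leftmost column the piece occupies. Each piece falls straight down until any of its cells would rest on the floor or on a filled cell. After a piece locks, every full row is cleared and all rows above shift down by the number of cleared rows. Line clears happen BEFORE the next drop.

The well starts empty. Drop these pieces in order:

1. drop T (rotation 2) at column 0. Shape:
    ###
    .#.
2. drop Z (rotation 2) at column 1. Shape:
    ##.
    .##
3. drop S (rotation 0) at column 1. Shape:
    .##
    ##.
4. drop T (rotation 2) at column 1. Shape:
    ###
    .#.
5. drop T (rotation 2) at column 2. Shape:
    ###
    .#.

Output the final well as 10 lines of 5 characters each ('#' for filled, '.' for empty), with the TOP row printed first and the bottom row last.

Answer: ..###
...#.
.###.
..#..
..##.
.##..
.##..
..##.
###..
.#...

Derivation:
Drop 1: T rot2 at col 0 lands with bottom-row=0; cleared 0 line(s) (total 0); column heights now [2 2 2 0 0], max=2
Drop 2: Z rot2 at col 1 lands with bottom-row=2; cleared 0 line(s) (total 0); column heights now [2 4 4 3 0], max=4
Drop 3: S rot0 at col 1 lands with bottom-row=4; cleared 0 line(s) (total 0); column heights now [2 5 6 6 0], max=6
Drop 4: T rot2 at col 1 lands with bottom-row=6; cleared 0 line(s) (total 0); column heights now [2 8 8 8 0], max=8
Drop 5: T rot2 at col 2 lands with bottom-row=8; cleared 0 line(s) (total 0); column heights now [2 8 10 10 10], max=10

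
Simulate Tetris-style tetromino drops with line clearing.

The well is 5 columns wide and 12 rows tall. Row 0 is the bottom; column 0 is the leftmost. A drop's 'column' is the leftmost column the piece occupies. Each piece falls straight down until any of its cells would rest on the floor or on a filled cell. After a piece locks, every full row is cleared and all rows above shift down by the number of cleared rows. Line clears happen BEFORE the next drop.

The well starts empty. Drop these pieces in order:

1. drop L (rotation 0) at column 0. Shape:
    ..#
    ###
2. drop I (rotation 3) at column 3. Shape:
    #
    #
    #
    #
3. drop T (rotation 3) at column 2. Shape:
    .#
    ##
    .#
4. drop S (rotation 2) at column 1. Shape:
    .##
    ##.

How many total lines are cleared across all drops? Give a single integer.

Drop 1: L rot0 at col 0 lands with bottom-row=0; cleared 0 line(s) (total 0); column heights now [1 1 2 0 0], max=2
Drop 2: I rot3 at col 3 lands with bottom-row=0; cleared 0 line(s) (total 0); column heights now [1 1 2 4 0], max=4
Drop 3: T rot3 at col 2 lands with bottom-row=4; cleared 0 line(s) (total 0); column heights now [1 1 6 7 0], max=7
Drop 4: S rot2 at col 1 lands with bottom-row=6; cleared 0 line(s) (total 0); column heights now [1 7 8 8 0], max=8

Answer: 0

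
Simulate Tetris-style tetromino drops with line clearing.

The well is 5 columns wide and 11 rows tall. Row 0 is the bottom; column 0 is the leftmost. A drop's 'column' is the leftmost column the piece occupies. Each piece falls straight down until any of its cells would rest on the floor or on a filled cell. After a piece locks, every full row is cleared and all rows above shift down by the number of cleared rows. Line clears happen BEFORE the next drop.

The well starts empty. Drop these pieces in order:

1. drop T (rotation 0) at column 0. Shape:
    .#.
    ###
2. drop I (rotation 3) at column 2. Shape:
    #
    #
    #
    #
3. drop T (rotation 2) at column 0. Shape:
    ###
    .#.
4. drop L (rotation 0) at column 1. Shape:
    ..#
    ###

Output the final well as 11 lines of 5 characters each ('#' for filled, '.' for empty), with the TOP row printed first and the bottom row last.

Drop 1: T rot0 at col 0 lands with bottom-row=0; cleared 0 line(s) (total 0); column heights now [1 2 1 0 0], max=2
Drop 2: I rot3 at col 2 lands with bottom-row=1; cleared 0 line(s) (total 0); column heights now [1 2 5 0 0], max=5
Drop 3: T rot2 at col 0 lands with bottom-row=4; cleared 0 line(s) (total 0); column heights now [6 6 6 0 0], max=6
Drop 4: L rot0 at col 1 lands with bottom-row=6; cleared 0 line(s) (total 0); column heights now [6 7 7 8 0], max=8

Answer: .....
.....
.....
...#.
.###.
###..
.##..
..#..
..#..
.##..
###..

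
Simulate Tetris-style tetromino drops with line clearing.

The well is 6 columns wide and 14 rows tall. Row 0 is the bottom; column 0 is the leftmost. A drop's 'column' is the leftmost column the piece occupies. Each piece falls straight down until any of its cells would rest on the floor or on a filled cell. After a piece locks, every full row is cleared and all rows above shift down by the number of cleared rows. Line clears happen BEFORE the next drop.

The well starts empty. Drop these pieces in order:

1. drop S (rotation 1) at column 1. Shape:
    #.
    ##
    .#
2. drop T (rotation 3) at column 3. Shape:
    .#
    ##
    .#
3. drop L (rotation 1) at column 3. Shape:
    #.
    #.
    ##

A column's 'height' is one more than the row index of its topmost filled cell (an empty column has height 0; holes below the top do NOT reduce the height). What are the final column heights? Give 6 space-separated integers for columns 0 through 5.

Drop 1: S rot1 at col 1 lands with bottom-row=0; cleared 0 line(s) (total 0); column heights now [0 3 2 0 0 0], max=3
Drop 2: T rot3 at col 3 lands with bottom-row=0; cleared 0 line(s) (total 0); column heights now [0 3 2 2 3 0], max=3
Drop 3: L rot1 at col 3 lands with bottom-row=3; cleared 0 line(s) (total 0); column heights now [0 3 2 6 4 0], max=6

Answer: 0 3 2 6 4 0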